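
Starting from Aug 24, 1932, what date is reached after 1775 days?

July 4, 1937

+365 (one year) → Aug 24, 1933 (1410 left).
+365 (one year) → Aug 24, 1934 (1045 left).
+365 (one year) → Aug 24, 1935 (680 left).
+366 (one year; includes Feb 29, 1936) → Aug 24, 1936 (314 left).
Aug has 31 days: +8 → Sep 1, 1936 (306 left).
Sep has 30 days: +30 → Oct 1, 1936 (276 left).
Oct has 31 days: +31 → Nov 1, 1936 (245 left).
Nov has 30 days: +30 → Dec 1, 1936 (215 left).
Dec has 31 days: +31 → Jan 1, 1937 (184 left).
Jan has 31 days: +31 → Feb 1, 1937 (153 left).
Feb has 28 days: +28 → Mar 1, 1937 (125 left).
Mar has 31 days: +31 → Apr 1, 1937 (94 left).
Apr has 30 days: +30 → May 1, 1937 (64 left).
May has 31 days: +31 → Jun 1, 1937 (33 left).
Jun has 30 days: +30 → Jul 1, 1937 (3 left).
+3 → Jul 4, 1937.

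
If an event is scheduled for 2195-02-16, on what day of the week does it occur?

Doomsday rule: the anchor day for the 2100s is Sunday. For year 95: 95÷12 = 7 r 11, and 11÷4 = 2, so 7+11+2 = 20.
Sunday + 20 ≡ Saturday — that's 2195's doomsday.
In February the doomsday date is Feb 28 (2195 is not a leap year).
Feb 16 is 12 days before Feb 28; 12 mod 7 = 5, so Saturday − 5 = Monday.

Monday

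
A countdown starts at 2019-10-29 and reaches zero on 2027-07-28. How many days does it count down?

Oct 29, 2019 → Oct 29, 2020: 366 days (Feb 29, 2020 is in that span).
Oct 29, 2020 → Oct 29, 2021: 365 days.
Oct 29, 2021 → Oct 29, 2022: 365 days.
Oct 29, 2022 → Oct 29, 2023: 365 days.
Oct 29, 2023 → Oct 29, 2024: 366 days (Feb 29, 2024 is in that span).
Oct 29, 2024 → Oct 29, 2025: 365 days.
Oct 29, 2025 → Oct 29, 2026: 365 days.
Oct 29, 2026 → Nov 29, 2026: 31 days (October has 31).
Nov 29, 2026 → Dec 29, 2026: 30 days (November has 30).
Dec 29, 2026 → Jan 29, 2027: 31 days (December has 31).
Jan 29, 2027 → Feb 28, 2027: 30 days (January has 31).
Feb 28, 2027 → Mar 28, 2027: 28 days (February has 28).
Mar 28, 2027 → Apr 28, 2027: 31 days (March has 31).
Apr 28, 2027 → May 28, 2027: 30 days (April has 30).
May 28, 2027 → Jun 28, 2027: 31 days (May has 31).
Jun 28, 2027 → Jul 28, 2027: 30 days.
Total: 2829 days.

2829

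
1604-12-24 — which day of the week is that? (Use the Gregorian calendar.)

Friday

Doomsday rule: the anchor day for the 1600s is Tuesday. For year 04: 4÷12 = 0 r 4, and 4÷4 = 1, so 0+4+1 = 5.
Tuesday + 5 ≡ Sunday — that's 1604's doomsday.
In December the doomsday date is Dec 12.
Dec 24 is 12 days after Dec 12; 12 mod 7 = 5, so Sunday + 5 = Friday.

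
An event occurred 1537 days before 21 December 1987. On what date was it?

October 6, 1983

−365 (one year) → Dec 21, 1986 (1172 left).
−365 (one year) → Dec 21, 1985 (807 left).
−365 (one year) → Dec 21, 1984 (442 left).
−366 (one year; includes Feb 29, 1984) → Dec 21, 1983 (76 left).
−21 → Nov 30, 1983 (end of Nov, 30 days; 55 left).
−30 → Oct 31, 1983 (end of Oct, 31 days; 25 left).
−25 → Oct 6, 1983.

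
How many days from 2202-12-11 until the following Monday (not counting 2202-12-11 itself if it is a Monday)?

Dec 11, 2202 is a Saturday.
From Saturday to the next Monday is 2 days.

2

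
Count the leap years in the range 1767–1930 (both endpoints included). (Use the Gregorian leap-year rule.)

Multiples of 4 in [1767,1930]: 41.
Of those, multiples of 100: 2 (not leap unless ÷400).
Multiples of 400: 0.
Leap years = 41 − 2 + 0 = 39.

39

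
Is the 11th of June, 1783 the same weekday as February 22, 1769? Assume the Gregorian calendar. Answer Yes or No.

Yes

From Feb 22, 1769 to Jun 11, 1783 is 5222 days.
5222 mod 7 = 0, so they are the same weekday.
(Feb 22, 1769 is a Wednesday; Jun 11, 1783 is a Wednesday.)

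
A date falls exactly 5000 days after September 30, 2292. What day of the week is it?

Sep 30, 2292 is a Friday.
5000 mod 7 = 2, so 5000 days after a Friday is Friday + 2 = Sunday.

Sunday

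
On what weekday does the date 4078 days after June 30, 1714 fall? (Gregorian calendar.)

Jun 30, 1714 is a Saturday.
4078 mod 7 = 4, so 4078 days after a Saturday is Saturday + 4 = Wednesday.

Wednesday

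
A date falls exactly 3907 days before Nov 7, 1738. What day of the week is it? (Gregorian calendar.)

First find the weekday of Nov 7, 1738. Doomsday rule: the anchor day for the 1700s is Sunday. For year 38: 38÷12 = 3 r 2, and 2÷4 = 0, so 3+2+0 = 5.
Sunday + 5 ≡ Friday — that's 1738's doomsday.
In November the doomsday date is Nov 7.
Nov 7 is the doomsday itself: Friday.
3907 mod 7 = 1, so 3907 days before a Friday is Friday − 1 = Thursday.

Thursday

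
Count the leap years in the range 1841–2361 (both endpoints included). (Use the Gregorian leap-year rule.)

126

Multiples of 4 in [1841,2361]: 130.
Of those, multiples of 100: 5 (not leap unless ÷400).
Multiples of 400: 1.
Leap years = 130 − 5 + 1 = 126.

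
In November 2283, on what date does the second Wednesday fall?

November 14, 2283

November 1, 2283 is a Thursday.
The first Wednesday is therefore November 7 (6 days later).
The second Wednesday is 7 + 1×7 = November 14.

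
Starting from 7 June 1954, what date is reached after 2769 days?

January 5, 1962

+365 (one year) → Jun 7, 1955 (2404 left).
+366 (one year; includes Feb 29, 1956) → Jun 7, 1956 (2038 left).
+365 (one year) → Jun 7, 1957 (1673 left).
+365 (one year) → Jun 7, 1958 (1308 left).
+365 (one year) → Jun 7, 1959 (943 left).
+366 (one year; includes Feb 29, 1960) → Jun 7, 1960 (577 left).
+365 (one year) → Jun 7, 1961 (212 left).
Jun has 30 days: +24 → Jul 1, 1961 (188 left).
Jul has 31 days: +31 → Aug 1, 1961 (157 left).
Aug has 31 days: +31 → Sep 1, 1961 (126 left).
Sep has 30 days: +30 → Oct 1, 1961 (96 left).
Oct has 31 days: +31 → Nov 1, 1961 (65 left).
Nov has 30 days: +30 → Dec 1, 1961 (35 left).
Dec has 31 days: +31 → Jan 1, 1962 (4 left).
+4 → Jan 5, 1962.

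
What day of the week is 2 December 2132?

January 1, 2132 is a Tuesday.
Jan 1, 2132 → Feb 1, 2132: 31 days (January has 31).
Feb 1, 2132 → Mar 1, 2132: 29 days (February has 29).
Mar 1, 2132 → Apr 1, 2132: 31 days (March has 31).
Apr 1, 2132 → May 1, 2132: 30 days (April has 30).
May 1, 2132 → Jun 1, 2132: 31 days (May has 31).
Jun 1, 2132 → Jul 1, 2132: 30 days (June has 30).
Jul 1, 2132 → Aug 1, 2132: 31 days (July has 31).
Aug 1, 2132 → Sep 1, 2132: 31 days (August has 31).
Sep 1, 2132 → Oct 1, 2132: 30 days (September has 30).
Oct 1, 2132 → Nov 1, 2132: 31 days (October has 31).
Nov 1, 2132 → Dec 1, 2132: 30 days (November has 30).
Dec 1, 2132 → Dec 2, 2132: 1 days.
Total: 336 days.
336 mod 7 = 0, so Tuesday + 0 = Tuesday.

Tuesday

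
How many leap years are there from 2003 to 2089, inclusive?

Multiples of 4 in [2003,2089]: 22.
Of those, multiples of 100: 0 (not leap unless ÷400).
Multiples of 400: 0.
Leap years = 22 − 0 + 0 = 22.

22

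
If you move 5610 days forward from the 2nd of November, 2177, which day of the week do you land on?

Wednesday

Nov 2, 2177 is a Sunday.
5610 mod 7 = 3, so 5610 days after a Sunday is Sunday + 3 = Wednesday.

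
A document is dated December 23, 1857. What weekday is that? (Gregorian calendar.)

Doomsday rule: the anchor day for the 1800s is Friday. For year 57: 57÷12 = 4 r 9, and 9÷4 = 2, so 4+9+2 = 15.
Friday + 15 ≡ Saturday — that's 1857's doomsday.
In December the doomsday date is Dec 12.
Dec 23 is 11 days after Dec 12; 11 mod 7 = 4, so Saturday + 4 = Wednesday.

Wednesday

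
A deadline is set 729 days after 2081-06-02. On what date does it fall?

June 1, 2083

+365 (one year) → Jun 2, 2082 (364 left).
Jun has 30 days: +29 → Jul 1, 2082 (335 left).
Jul has 31 days: +31 → Aug 1, 2082 (304 left).
Aug has 31 days: +31 → Sep 1, 2082 (273 left).
Sep has 30 days: +30 → Oct 1, 2082 (243 left).
Oct has 31 days: +31 → Nov 1, 2082 (212 left).
Nov has 30 days: +30 → Dec 1, 2082 (182 left).
Dec has 31 days: +31 → Jan 1, 2083 (151 left).
Jan has 31 days: +31 → Feb 1, 2083 (120 left).
Feb has 28 days: +28 → Mar 1, 2083 (92 left).
Mar has 31 days: +31 → Apr 1, 2083 (61 left).
Apr has 30 days: +30 → May 1, 2083 (31 left).
May has 31 days: +31 → Jun 1, 2083 (0 left).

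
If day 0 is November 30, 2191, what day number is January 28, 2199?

Nov 30, 2191 → Nov 30, 2192: 366 days (Feb 29, 2192 is in that span).
Nov 30, 2192 → Nov 30, 2193: 365 days.
Nov 30, 2193 → Nov 30, 2194: 365 days.
Nov 30, 2194 → Nov 30, 2195: 365 days.
Nov 30, 2195 → Nov 30, 2196: 366 days (Feb 29, 2196 is in that span).
Nov 30, 2196 → Nov 30, 2197: 365 days.
Nov 30, 2197 → Nov 30, 2198: 365 days.
Nov 30, 2198 → Dec 30, 2198: 30 days (November has 30).
Dec 30, 2198 → Jan 28, 2199: 29 days.
Total: 2616 days.

2616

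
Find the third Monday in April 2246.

April 20, 2246

April 1, 2246 is a Wednesday.
The first Monday is therefore April 6 (5 days later).
The third Monday is 6 + 2×7 = April 20.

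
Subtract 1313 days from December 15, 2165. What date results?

−365 (one year) → Dec 15, 2164 (948 left).
−366 (one year; includes Feb 29, 2164) → Dec 15, 2163 (582 left).
−365 (one year) → Dec 15, 2162 (217 left).
−15 → Nov 30, 2162 (end of Nov, 30 days; 202 left).
−30 → Oct 31, 2162 (end of Oct, 31 days; 172 left).
−31 → Sep 30, 2162 (end of Sep, 30 days; 141 left).
−30 → Aug 31, 2162 (end of Aug, 31 days; 111 left).
−31 → Jul 31, 2162 (end of Jul, 31 days; 80 left).
−31 → Jun 30, 2162 (end of Jun, 30 days; 49 left).
−30 → May 31, 2162 (end of May, 31 days; 19 left).
−19 → May 12, 2162.

May 12, 2162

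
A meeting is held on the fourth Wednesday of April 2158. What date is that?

April 1, 2158 is a Saturday.
The first Wednesday is therefore April 5 (4 days later).
The fourth Wednesday is 5 + 3×7 = April 26.

April 26, 2158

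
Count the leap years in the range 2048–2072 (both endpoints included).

Multiples of 4 in [2048,2072]: 7.
Of those, multiples of 100: 0 (not leap unless ÷400).
Multiples of 400: 0.
Leap years = 7 − 0 + 0 = 7.

7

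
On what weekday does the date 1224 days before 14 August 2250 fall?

Thursday

Aug 14, 2250 is a Wednesday.
1224 mod 7 = 6, so 1224 days before a Wednesday is Wednesday − 6 = Thursday.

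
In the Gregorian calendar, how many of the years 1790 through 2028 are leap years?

Multiples of 4 in [1790,2028]: 60.
Of those, multiples of 100: 3 (not leap unless ÷400).
Multiples of 400: 1.
Leap years = 60 − 3 + 1 = 58.

58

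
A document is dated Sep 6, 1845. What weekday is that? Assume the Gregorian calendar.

Doomsday rule: the anchor day for the 1800s is Friday. For year 45: 45÷12 = 3 r 9, and 9÷4 = 2, so 3+9+2 = 14.
Friday + 14 ≡ Friday — that's 1845's doomsday.
In September the doomsday date is Sep 5.
Sep 6 is 1 day after Sep 5; 1 mod 7 = 1, so Friday + 1 = Saturday.

Saturday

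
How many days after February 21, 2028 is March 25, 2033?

Feb 21, 2028 → Feb 21, 2029: 366 days (Feb 29, 2028 is in that span).
Feb 21, 2029 → Feb 21, 2030: 365 days.
Feb 21, 2030 → Feb 21, 2031: 365 days.
Feb 21, 2031 → Feb 21, 2032: 365 days.
Feb 21, 2032 → Mar 21, 2032: 29 days (February has 29).
Mar 21, 2032 → Apr 21, 2032: 31 days (March has 31).
Apr 21, 2032 → May 21, 2032: 30 days (April has 30).
May 21, 2032 → Jun 21, 2032: 31 days (May has 31).
Jun 21, 2032 → Jul 21, 2032: 30 days (June has 30).
Jul 21, 2032 → Aug 21, 2032: 31 days (July has 31).
Aug 21, 2032 → Sep 21, 2032: 31 days (August has 31).
Sep 21, 2032 → Oct 21, 2032: 30 days (September has 30).
Oct 21, 2032 → Nov 21, 2032: 31 days (October has 31).
Nov 21, 2032 → Dec 21, 2032: 30 days (November has 30).
Dec 21, 2032 → Jan 21, 2033: 31 days (December has 31).
Jan 21, 2033 → Feb 21, 2033: 31 days (January has 31).
Feb 21, 2033 → Mar 21, 2033: 28 days (February has 28).
Mar 21, 2033 → Mar 25, 2033: 4 days.
Total: 1859 days.

1859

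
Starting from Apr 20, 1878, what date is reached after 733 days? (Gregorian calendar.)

April 22, 1880

+365 (one year) → Apr 20, 1879 (368 left).
Apr has 30 days: +11 → May 1, 1879 (357 left).
May has 31 days: +31 → Jun 1, 1879 (326 left).
Jun has 30 days: +30 → Jul 1, 1879 (296 left).
Jul has 31 days: +31 → Aug 1, 1879 (265 left).
Aug has 31 days: +31 → Sep 1, 1879 (234 left).
Sep has 30 days: +30 → Oct 1, 1879 (204 left).
Oct has 31 days: +31 → Nov 1, 1879 (173 left).
Nov has 30 days: +30 → Dec 1, 1879 (143 left).
Dec has 31 days: +31 → Jan 1, 1880 (112 left).
Jan has 31 days: +31 → Feb 1, 1880 (81 left).
Feb has 29 days: +29 → Mar 1, 1880 (52 left).
Mar has 31 days: +31 → Apr 1, 1880 (21 left).
+21 → Apr 22, 1880.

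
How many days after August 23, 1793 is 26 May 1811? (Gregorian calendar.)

Aug 23, 1793 → Aug 23, 1794: 365 days.
Aug 23, 1794 → Aug 23, 1795: 365 days.
Aug 23, 1795 → Aug 23, 1796: 366 days (Feb 29, 1796 is in that span).
Aug 23, 1796 → Aug 23, 1797: 365 days.
Aug 23, 1797 → Aug 23, 1798: 365 days.
Aug 23, 1798 → Aug 23, 1799: 365 days.
Aug 23, 1799 → Aug 23, 1800: 365 days.
Aug 23, 1800 → Aug 23, 1801: 365 days.
Aug 23, 1801 → Aug 23, 1802: 365 days.
Aug 23, 1802 → Aug 23, 1803: 365 days.
Aug 23, 1803 → Aug 23, 1804: 366 days (Feb 29, 1804 is in that span).
Aug 23, 1804 → Aug 23, 1805: 365 days.
Aug 23, 1805 → Aug 23, 1806: 365 days.
Aug 23, 1806 → Aug 23, 1807: 365 days.
Aug 23, 1807 → Aug 23, 1808: 366 days (Feb 29, 1808 is in that span).
Aug 23, 1808 → Aug 23, 1809: 365 days.
Aug 23, 1809 → Aug 23, 1810: 365 days.
Aug 23, 1810 → Sep 23, 1810: 31 days (August has 31).
Sep 23, 1810 → Oct 23, 1810: 30 days (September has 30).
Oct 23, 1810 → Nov 23, 1810: 31 days (October has 31).
Nov 23, 1810 → Dec 23, 1810: 30 days (November has 30).
Dec 23, 1810 → Jan 23, 1811: 31 days (December has 31).
Jan 23, 1811 → Feb 23, 1811: 31 days (January has 31).
Feb 23, 1811 → Mar 23, 1811: 28 days (February has 28).
Mar 23, 1811 → Apr 23, 1811: 31 days (March has 31).
Apr 23, 1811 → May 23, 1811: 30 days (April has 30).
May 23, 1811 → May 26, 1811: 3 days.
Total: 6484 days.

6484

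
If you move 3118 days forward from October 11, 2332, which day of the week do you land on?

First find the weekday of Oct 11, 2332. Doomsday rule: the anchor day for the 2300s is Wednesday. For year 32: 32÷12 = 2 r 8, and 8÷4 = 2, so 2+8+2 = 12.
Wednesday + 12 ≡ Monday — that's 2332's doomsday.
In October the doomsday date is Oct 10.
Oct 11 is 1 day after Oct 10; 1 mod 7 = 1, so Monday + 1 = Tuesday.
3118 mod 7 = 3, so 3118 days after a Tuesday is Tuesday + 3 = Friday.

Friday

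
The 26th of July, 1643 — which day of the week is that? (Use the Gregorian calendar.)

Doomsday rule: the anchor day for the 1600s is Tuesday. For year 43: 43÷12 = 3 r 7, and 7÷4 = 1, so 3+7+1 = 11.
Tuesday + 11 ≡ Saturday — that's 1643's doomsday.
In July the doomsday date is Jul 11.
Jul 26 is 15 days after Jul 11; 15 mod 7 = 1, so Saturday + 1 = Sunday.

Sunday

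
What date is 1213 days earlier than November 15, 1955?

−365 (one year) → Nov 15, 1954 (848 left).
−365 (one year) → Nov 15, 1953 (483 left).
−365 (one year) → Nov 15, 1952 (118 left).
−15 → Oct 31, 1952 (end of Oct, 31 days; 103 left).
−31 → Sep 30, 1952 (end of Sep, 30 days; 72 left).
−30 → Aug 31, 1952 (end of Aug, 31 days; 42 left).
−31 → Jul 31, 1952 (end of Jul, 31 days; 11 left).
−11 → Jul 20, 1952.

July 20, 1952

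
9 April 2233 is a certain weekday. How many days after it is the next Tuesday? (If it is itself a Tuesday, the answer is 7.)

7

Apr 9, 2233 is a Tuesday.
From Tuesday to the next Tuesday is 7 days.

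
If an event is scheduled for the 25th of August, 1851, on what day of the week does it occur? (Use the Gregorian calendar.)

Monday

Doomsday rule: the anchor day for the 1800s is Friday. For year 51: 51÷12 = 4 r 3, and 3÷4 = 0, so 4+3+0 = 7.
Friday + 7 ≡ Friday — that's 1851's doomsday.
In August the doomsday date is Aug 8.
Aug 25 is 17 days after Aug 8; 17 mod 7 = 3, so Friday + 3 = Monday.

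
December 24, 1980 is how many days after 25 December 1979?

Dec 25, 1979 → Jan 25, 1980: 31 days (December has 31).
Jan 25, 1980 → Feb 25, 1980: 31 days (January has 31).
Feb 25, 1980 → Mar 25, 1980: 29 days (February has 29).
Mar 25, 1980 → Apr 25, 1980: 31 days (March has 31).
Apr 25, 1980 → May 25, 1980: 30 days (April has 30).
May 25, 1980 → Jun 25, 1980: 31 days (May has 31).
Jun 25, 1980 → Jul 25, 1980: 30 days (June has 30).
Jul 25, 1980 → Aug 25, 1980: 31 days (July has 31).
Aug 25, 1980 → Sep 25, 1980: 31 days (August has 31).
Sep 25, 1980 → Oct 25, 1980: 30 days (September has 30).
Oct 25, 1980 → Nov 25, 1980: 31 days (October has 31).
Nov 25, 1980 → Dec 24, 1980: 29 days.
Total: 365 days.

365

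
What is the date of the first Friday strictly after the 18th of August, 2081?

Aug 18, 2081 is a Monday.
From Monday to the next Friday is 4 days.
Aug 18, 2081 + 4 = Aug 22, 2081.

August 22, 2081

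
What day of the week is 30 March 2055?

Tuesday

Doomsday rule: the anchor day for the 2000s is Tuesday. For year 55: 55÷12 = 4 r 7, and 7÷4 = 1, so 4+7+1 = 12.
Tuesday + 12 ≡ Sunday — that's 2055's doomsday.
In March the doomsday date is Mar 14.
Mar 30 is 16 days after Mar 14; 16 mod 7 = 2, so Sunday + 2 = Tuesday.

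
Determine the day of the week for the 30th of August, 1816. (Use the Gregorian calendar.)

Doomsday rule: the anchor day for the 1800s is Friday. For year 16: 16÷12 = 1 r 4, and 4÷4 = 1, so 1+4+1 = 6.
Friday + 6 ≡ Thursday — that's 1816's doomsday.
In August the doomsday date is Aug 8.
Aug 30 is 22 days after Aug 8; 22 mod 7 = 1, so Thursday + 1 = Friday.

Friday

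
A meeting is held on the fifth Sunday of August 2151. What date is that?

August 29, 2151

August 1, 2151 is a Sunday.
The first Sunday is therefore August 1 (same day).
The fifth Sunday is 1 + 4×7 = August 29.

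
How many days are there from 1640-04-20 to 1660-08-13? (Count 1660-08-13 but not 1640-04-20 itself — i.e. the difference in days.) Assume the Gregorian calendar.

Apr 20, 1640 → Apr 20, 1641: 365 days.
Apr 20, 1641 → Apr 20, 1642: 365 days.
Apr 20, 1642 → Apr 20, 1643: 365 days.
Apr 20, 1643 → Apr 20, 1644: 366 days (Feb 29, 1644 is in that span).
Apr 20, 1644 → Apr 20, 1645: 365 days.
Apr 20, 1645 → Apr 20, 1646: 365 days.
Apr 20, 1646 → Apr 20, 1647: 365 days.
Apr 20, 1647 → Apr 20, 1648: 366 days (Feb 29, 1648 is in that span).
Apr 20, 1648 → Apr 20, 1649: 365 days.
Apr 20, 1649 → Apr 20, 1650: 365 days.
Apr 20, 1650 → Apr 20, 1651: 365 days.
Apr 20, 1651 → Apr 20, 1652: 366 days (Feb 29, 1652 is in that span).
Apr 20, 1652 → Apr 20, 1653: 365 days.
Apr 20, 1653 → Apr 20, 1654: 365 days.
Apr 20, 1654 → Apr 20, 1655: 365 days.
Apr 20, 1655 → Apr 20, 1656: 366 days (Feb 29, 1656 is in that span).
Apr 20, 1656 → Apr 20, 1657: 365 days.
Apr 20, 1657 → Apr 20, 1658: 365 days.
Apr 20, 1658 → Apr 20, 1659: 365 days.
Apr 20, 1659 → Apr 20, 1660: 366 days (Feb 29, 1660 is in that span).
Apr 20, 1660 → May 20, 1660: 30 days (April has 30).
May 20, 1660 → Jun 20, 1660: 31 days (May has 31).
Jun 20, 1660 → Jul 20, 1660: 30 days (June has 30).
Jul 20, 1660 → Aug 13, 1660: 24 days.
Total: 7420 days.

7420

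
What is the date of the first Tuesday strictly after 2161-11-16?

Nov 16, 2161 is a Monday.
From Monday to the next Tuesday is 1 day.
Nov 16, 2161 + 1 = Nov 17, 2161.

November 17, 2161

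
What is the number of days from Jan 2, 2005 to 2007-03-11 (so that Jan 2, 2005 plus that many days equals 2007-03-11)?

Jan 2, 2005 → Jan 2, 2006: 365 days.
Jan 2, 2006 → Jan 2, 2007: 365 days.
Jan 2, 2007 → Feb 2, 2007: 31 days (January has 31).
Feb 2, 2007 → Mar 2, 2007: 28 days (February has 28).
Mar 2, 2007 → Mar 11, 2007: 9 days.
Total: 798 days.

798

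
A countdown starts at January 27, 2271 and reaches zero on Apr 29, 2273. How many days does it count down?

823

Jan 27, 2271 → Jan 27, 2272: 365 days.
Jan 27, 2272 → Jan 27, 2273: 366 days (Feb 29, 2272 is in that span).
Jan 27, 2273 → Feb 27, 2273: 31 days (January has 31).
Feb 27, 2273 → Mar 27, 2273: 28 days (February has 28).
Mar 27, 2273 → Apr 27, 2273: 31 days (March has 31).
Apr 27, 2273 → Apr 29, 2273: 2 days.
Total: 823 days.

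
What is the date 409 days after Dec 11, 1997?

January 24, 1999

+365 (one year) → Dec 11, 1998 (44 left).
Dec has 31 days: +21 → Jan 1, 1999 (23 left).
+23 → Jan 24, 1999.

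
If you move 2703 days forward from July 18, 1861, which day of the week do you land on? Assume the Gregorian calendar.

First find the weekday of Jul 18, 1861. Doomsday rule: the anchor day for the 1800s is Friday. For year 61: 61÷12 = 5 r 1, and 1÷4 = 0, so 5+1+0 = 6.
Friday + 6 ≡ Thursday — that's 1861's doomsday.
In July the doomsday date is Jul 11.
Jul 18 is 7 days after Jul 11; 7 mod 7 = 0, so Thursday + 0 = Thursday.
2703 mod 7 = 1, so 2703 days after a Thursday is Thursday + 1 = Friday.

Friday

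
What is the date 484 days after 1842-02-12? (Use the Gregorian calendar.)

+365 (one year) → Feb 12, 1843 (119 left).
Feb has 28 days: +17 → Mar 1, 1843 (102 left).
Mar has 31 days: +31 → Apr 1, 1843 (71 left).
Apr has 30 days: +30 → May 1, 1843 (41 left).
May has 31 days: +31 → Jun 1, 1843 (10 left).
+10 → Jun 11, 1843.

June 11, 1843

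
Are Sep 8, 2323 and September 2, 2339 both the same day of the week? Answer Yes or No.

Yes

From Sep 8, 2323 to Sep 2, 2339 is 5838 days.
5838 mod 7 = 0, so they are the same weekday.
(Sep 8, 2323 is a Saturday; Sep 2, 2339 is a Saturday.)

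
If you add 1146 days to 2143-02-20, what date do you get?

+365 (one year) → Feb 20, 2144 (781 left).
+366 (one year; includes Feb 29, 2144) → Feb 20, 2145 (415 left).
+365 (one year) → Feb 20, 2146 (50 left).
Feb has 28 days: +9 → Mar 1, 2146 (41 left).
Mar has 31 days: +31 → Apr 1, 2146 (10 left).
+10 → Apr 11, 2146.

April 11, 2146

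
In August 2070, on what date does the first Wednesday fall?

August 6, 2070

August 1, 2070 is a Friday.
The first Wednesday is therefore August 6 (5 days later).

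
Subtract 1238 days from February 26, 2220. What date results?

October 6, 2216

−365 (one year) → Feb 26, 2219 (873 left).
−365 (one year) → Feb 26, 2218 (508 left).
−365 (one year) → Feb 26, 2217 (143 left).
−26 → Jan 31, 2217 (end of Jan, 31 days; 117 left).
−31 → Dec 31, 2216 (end of Dec, 31 days; 86 left).
−31 → Nov 30, 2216 (end of Nov, 30 days; 55 left).
−30 → Oct 31, 2216 (end of Oct, 31 days; 25 left).
−25 → Oct 6, 2216.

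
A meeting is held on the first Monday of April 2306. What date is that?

April 2, 2306

April 1, 2306 is a Sunday.
The first Monday is therefore April 2 (1 days later).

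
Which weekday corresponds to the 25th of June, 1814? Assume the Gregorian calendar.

Doomsday rule: the anchor day for the 1800s is Friday. For year 14: 14÷12 = 1 r 2, and 2÷4 = 0, so 1+2+0 = 3.
Friday + 3 ≡ Monday — that's 1814's doomsday.
In June the doomsday date is Jun 6.
Jun 25 is 19 days after Jun 6; 19 mod 7 = 5, so Monday + 5 = Saturday.

Saturday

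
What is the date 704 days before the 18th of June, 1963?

July 14, 1961

−365 (one year) → Jun 18, 1962 (339 left).
−18 → May 31, 1962 (end of May, 31 days; 321 left).
−31 → Apr 30, 1962 (end of Apr, 30 days; 290 left).
−30 → Mar 31, 1962 (end of Mar, 31 days; 260 left).
−31 → Feb 28, 1962 (end of Feb, 28 days; 229 left).
−28 → Jan 31, 1962 (end of Jan, 31 days; 201 left).
−31 → Dec 31, 1961 (end of Dec, 31 days; 170 left).
−31 → Nov 30, 1961 (end of Nov, 30 days; 139 left).
−30 → Oct 31, 1961 (end of Oct, 31 days; 109 left).
−31 → Sep 30, 1961 (end of Sep, 30 days; 78 left).
−30 → Aug 31, 1961 (end of Aug, 31 days; 48 left).
−31 → Jul 31, 1961 (end of Jul, 31 days; 17 left).
−17 → Jul 14, 1961.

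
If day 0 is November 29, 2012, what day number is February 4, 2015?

797

Nov 29, 2012 → Nov 29, 2013: 365 days.
Nov 29, 2013 → Nov 29, 2014: 365 days.
Nov 29, 2014 → Dec 29, 2014: 30 days (November has 30).
Dec 29, 2014 → Jan 29, 2015: 31 days (December has 31).
Jan 29, 2015 → Feb 4, 2015: 6 days.
Total: 797 days.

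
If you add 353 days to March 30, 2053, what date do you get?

Mar has 31 days: +2 → Apr 1, 2053 (351 left).
Apr has 30 days: +30 → May 1, 2053 (321 left).
May has 31 days: +31 → Jun 1, 2053 (290 left).
Jun has 30 days: +30 → Jul 1, 2053 (260 left).
Jul has 31 days: +31 → Aug 1, 2053 (229 left).
Aug has 31 days: +31 → Sep 1, 2053 (198 left).
Sep has 30 days: +30 → Oct 1, 2053 (168 left).
Oct has 31 days: +31 → Nov 1, 2053 (137 left).
Nov has 30 days: +30 → Dec 1, 2053 (107 left).
Dec has 31 days: +31 → Jan 1, 2054 (76 left).
Jan has 31 days: +31 → Feb 1, 2054 (45 left).
Feb has 28 days: +28 → Mar 1, 2054 (17 left).
+17 → Mar 18, 2054.

March 18, 2054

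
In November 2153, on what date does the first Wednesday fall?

November 1, 2153 is a Thursday.
The first Wednesday is therefore November 7 (6 days later).

November 7, 2153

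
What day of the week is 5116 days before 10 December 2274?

Dec 10, 2274 is a Thursday.
5116 mod 7 = 6, so 5116 days before a Thursday is Thursday − 6 = Friday.

Friday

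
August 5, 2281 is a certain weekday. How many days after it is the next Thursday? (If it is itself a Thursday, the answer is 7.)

6

Aug 5, 2281 is a Friday.
From Friday to the next Thursday is 6 days.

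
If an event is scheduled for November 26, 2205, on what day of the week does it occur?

Doomsday rule: the anchor day for the 2200s is Friday. For year 05: 5÷12 = 0 r 5, and 5÷4 = 1, so 0+5+1 = 6.
Friday + 6 ≡ Thursday — that's 2205's doomsday.
In November the doomsday date is Nov 7.
Nov 26 is 19 days after Nov 7; 19 mod 7 = 5, so Thursday + 5 = Tuesday.

Tuesday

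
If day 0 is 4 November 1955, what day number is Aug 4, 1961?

Nov 4, 1955 → Nov 4, 1956: 366 days (Feb 29, 1956 is in that span).
Nov 4, 1956 → Nov 4, 1957: 365 days.
Nov 4, 1957 → Nov 4, 1958: 365 days.
Nov 4, 1958 → Nov 4, 1959: 365 days.
Nov 4, 1959 → Nov 4, 1960: 366 days (Feb 29, 1960 is in that span).
Nov 4, 1960 → Dec 4, 1960: 30 days (November has 30).
Dec 4, 1960 → Jan 4, 1961: 31 days (December has 31).
Jan 4, 1961 → Feb 4, 1961: 31 days (January has 31).
Feb 4, 1961 → Mar 4, 1961: 28 days (February has 28).
Mar 4, 1961 → Apr 4, 1961: 31 days (March has 31).
Apr 4, 1961 → May 4, 1961: 30 days (April has 30).
May 4, 1961 → Jun 4, 1961: 31 days (May has 31).
Jun 4, 1961 → Jul 4, 1961: 30 days (June has 30).
Jul 4, 1961 → Aug 4, 1961: 31 days.
Total: 2100 days.

2100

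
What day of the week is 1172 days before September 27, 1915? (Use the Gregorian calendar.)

Friday

Sep 27, 1915 is a Monday.
1172 mod 7 = 3, so 1172 days before a Monday is Monday − 3 = Friday.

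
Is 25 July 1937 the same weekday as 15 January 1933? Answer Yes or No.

From Jan 15, 1933 to Jul 25, 1937 is 1652 days.
1652 mod 7 = 0, so they are the same weekday.
(Jan 15, 1933 is a Sunday; Jul 25, 1937 is a Sunday.)

Yes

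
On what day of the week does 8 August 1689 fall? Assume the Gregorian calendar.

Doomsday rule: the anchor day for the 1600s is Tuesday. For year 89: 89÷12 = 7 r 5, and 5÷4 = 1, so 7+5+1 = 13.
Tuesday + 13 ≡ Monday — that's 1689's doomsday.
In August the doomsday date is Aug 8.
Aug 8 is the doomsday itself: Monday.

Monday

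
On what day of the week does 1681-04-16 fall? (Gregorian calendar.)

Doomsday rule: the anchor day for the 1600s is Tuesday. For year 81: 81÷12 = 6 r 9, and 9÷4 = 2, so 6+9+2 = 17.
Tuesday + 17 ≡ Friday — that's 1681's doomsday.
In April the doomsday date is Apr 4.
Apr 16 is 12 days after Apr 4; 12 mod 7 = 5, so Friday + 5 = Wednesday.

Wednesday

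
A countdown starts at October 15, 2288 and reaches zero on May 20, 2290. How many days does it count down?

Oct 15, 2288 → Oct 15, 2289: 365 days.
Oct 15, 2289 → Nov 15, 2289: 31 days (October has 31).
Nov 15, 2289 → Dec 15, 2289: 30 days (November has 30).
Dec 15, 2289 → Jan 15, 2290: 31 days (December has 31).
Jan 15, 2290 → Feb 15, 2290: 31 days (January has 31).
Feb 15, 2290 → Mar 15, 2290: 28 days (February has 28).
Mar 15, 2290 → Apr 15, 2290: 31 days (March has 31).
Apr 15, 2290 → May 15, 2290: 30 days (April has 30).
May 15, 2290 → May 20, 2290: 5 days.
Total: 582 days.

582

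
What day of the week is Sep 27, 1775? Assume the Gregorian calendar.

Doomsday rule: the anchor day for the 1700s is Sunday. For year 75: 75÷12 = 6 r 3, and 3÷4 = 0, so 6+3+0 = 9.
Sunday + 9 ≡ Tuesday — that's 1775's doomsday.
In September the doomsday date is Sep 5.
Sep 27 is 22 days after Sep 5; 22 mod 7 = 1, so Tuesday + 1 = Wednesday.

Wednesday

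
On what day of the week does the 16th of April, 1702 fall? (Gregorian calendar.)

Sunday

Doomsday rule: the anchor day for the 1700s is Sunday. For year 02: 2÷12 = 0 r 2, and 2÷4 = 0, so 0+2+0 = 2.
Sunday + 2 ≡ Tuesday — that's 1702's doomsday.
In April the doomsday date is Apr 4.
Apr 16 is 12 days after Apr 4; 12 mod 7 = 5, so Tuesday + 5 = Sunday.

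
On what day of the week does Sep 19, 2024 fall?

Thursday

Doomsday rule: the anchor day for the 2000s is Tuesday. For year 24: 24÷12 = 2 r 0, and 0÷4 = 0, so 2+0+0 = 2.
Tuesday + 2 ≡ Thursday — that's 2024's doomsday.
In September the doomsday date is Sep 5.
Sep 19 is 14 days after Sep 5; 14 mod 7 = 0, so Thursday + 0 = Thursday.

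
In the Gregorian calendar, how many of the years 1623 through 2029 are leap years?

Multiples of 4 in [1623,2029]: 102.
Of those, multiples of 100: 4 (not leap unless ÷400).
Multiples of 400: 1.
Leap years = 102 − 4 + 1 = 99.

99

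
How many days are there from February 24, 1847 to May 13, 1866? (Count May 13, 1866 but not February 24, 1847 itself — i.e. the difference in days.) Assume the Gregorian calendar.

Feb 24, 1847 → Feb 24, 1848: 365 days.
Feb 24, 1848 → Feb 24, 1849: 366 days (Feb 29, 1848 is in that span).
Feb 24, 1849 → Feb 24, 1850: 365 days.
Feb 24, 1850 → Feb 24, 1851: 365 days.
Feb 24, 1851 → Feb 24, 1852: 365 days.
Feb 24, 1852 → Feb 24, 1853: 366 days (Feb 29, 1852 is in that span).
Feb 24, 1853 → Feb 24, 1854: 365 days.
Feb 24, 1854 → Feb 24, 1855: 365 days.
Feb 24, 1855 → Feb 24, 1856: 365 days.
Feb 24, 1856 → Feb 24, 1857: 366 days (Feb 29, 1856 is in that span).
Feb 24, 1857 → Feb 24, 1858: 365 days.
Feb 24, 1858 → Feb 24, 1859: 365 days.
Feb 24, 1859 → Feb 24, 1860: 365 days.
Feb 24, 1860 → Feb 24, 1861: 366 days (Feb 29, 1860 is in that span).
Feb 24, 1861 → Feb 24, 1862: 365 days.
Feb 24, 1862 → Feb 24, 1863: 365 days.
Feb 24, 1863 → Feb 24, 1864: 365 days.
Feb 24, 1864 → Feb 24, 1865: 366 days (Feb 29, 1864 is in that span).
Feb 24, 1865 → Feb 24, 1866: 365 days.
Feb 24, 1866 → Mar 24, 1866: 28 days (February has 28).
Mar 24, 1866 → Apr 24, 1866: 31 days (March has 31).
Apr 24, 1866 → May 13, 1866: 19 days.
Total: 7018 days.

7018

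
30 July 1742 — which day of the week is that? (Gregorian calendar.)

Monday

Doomsday rule: the anchor day for the 1700s is Sunday. For year 42: 42÷12 = 3 r 6, and 6÷4 = 1, so 3+6+1 = 10.
Sunday + 10 ≡ Wednesday — that's 1742's doomsday.
In July the doomsday date is Jul 11.
Jul 30 is 19 days after Jul 11; 19 mod 7 = 5, so Wednesday + 5 = Monday.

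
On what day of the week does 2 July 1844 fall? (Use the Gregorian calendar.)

Doomsday rule: the anchor day for the 1800s is Friday. For year 44: 44÷12 = 3 r 8, and 8÷4 = 2, so 3+8+2 = 13.
Friday + 13 ≡ Thursday — that's 1844's doomsday.
In July the doomsday date is Jul 11.
Jul 2 is 9 days before Jul 11; 9 mod 7 = 2, so Thursday − 2 = Tuesday.

Tuesday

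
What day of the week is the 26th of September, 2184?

Doomsday rule: the anchor day for the 2100s is Sunday. For year 84: 84÷12 = 7 r 0, and 0÷4 = 0, so 7+0+0 = 7.
Sunday + 7 ≡ Sunday — that's 2184's doomsday.
In September the doomsday date is Sep 5.
Sep 26 is 21 days after Sep 5; 21 mod 7 = 0, so Sunday + 0 = Sunday.

Sunday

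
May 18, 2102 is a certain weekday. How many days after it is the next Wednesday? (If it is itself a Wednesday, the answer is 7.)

6

May 18, 2102 is a Thursday.
From Thursday to the next Wednesday is 6 days.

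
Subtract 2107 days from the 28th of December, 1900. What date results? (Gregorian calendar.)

March 22, 1895

−365 (one year) → Dec 28, 1899 (1742 left).
−365 (one year) → Dec 28, 1898 (1377 left).
−365 (one year) → Dec 28, 1897 (1012 left).
−365 (one year) → Dec 28, 1896 (647 left).
−366 (one year; includes Feb 29, 1896) → Dec 28, 1895 (281 left).
−28 → Nov 30, 1895 (end of Nov, 30 days; 253 left).
−30 → Oct 31, 1895 (end of Oct, 31 days; 223 left).
−31 → Sep 30, 1895 (end of Sep, 30 days; 192 left).
−30 → Aug 31, 1895 (end of Aug, 31 days; 162 left).
−31 → Jul 31, 1895 (end of Jul, 31 days; 131 left).
−31 → Jun 30, 1895 (end of Jun, 30 days; 100 left).
−30 → May 31, 1895 (end of May, 31 days; 70 left).
−31 → Apr 30, 1895 (end of Apr, 30 days; 39 left).
−30 → Mar 31, 1895 (end of Mar, 31 days; 9 left).
−9 → Mar 22, 1895.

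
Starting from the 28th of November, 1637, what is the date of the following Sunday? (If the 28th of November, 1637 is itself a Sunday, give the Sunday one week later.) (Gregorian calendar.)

Nov 28, 1637 is a Saturday.
From Saturday to the next Sunday is 1 day.
Nov 28, 1637 + 1 = Nov 29, 1637.

November 29, 1637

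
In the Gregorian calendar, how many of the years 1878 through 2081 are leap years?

Multiples of 4 in [1878,2081]: 51.
Of those, multiples of 100: 2 (not leap unless ÷400).
Multiples of 400: 1.
Leap years = 51 − 2 + 1 = 50.

50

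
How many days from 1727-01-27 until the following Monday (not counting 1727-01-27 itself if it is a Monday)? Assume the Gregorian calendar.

7

Jan 27, 1727 is a Monday.
From Monday to the next Monday is 7 days.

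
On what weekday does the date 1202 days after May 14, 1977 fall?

May 14, 1977 is a Saturday.
1202 mod 7 = 5, so 1202 days after a Saturday is Saturday + 5 = Thursday.

Thursday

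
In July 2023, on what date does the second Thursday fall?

July 1, 2023 is a Saturday.
The first Thursday is therefore July 6 (5 days later).
The second Thursday is 6 + 1×7 = July 13.

July 13, 2023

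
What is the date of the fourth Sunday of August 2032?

August 1, 2032 is a Sunday.
The first Sunday is therefore August 1 (same day).
The fourth Sunday is 1 + 3×7 = August 22.

August 22, 2032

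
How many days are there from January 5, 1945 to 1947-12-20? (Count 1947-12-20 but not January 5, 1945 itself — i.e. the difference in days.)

Jan 5, 1945 → Jan 5, 1946: 365 days.
Jan 5, 1946 → Jan 5, 1947: 365 days.
Jan 5, 1947 → Feb 5, 1947: 31 days (January has 31).
Feb 5, 1947 → Mar 5, 1947: 28 days (February has 28).
Mar 5, 1947 → Apr 5, 1947: 31 days (March has 31).
Apr 5, 1947 → May 5, 1947: 30 days (April has 30).
May 5, 1947 → Jun 5, 1947: 31 days (May has 31).
Jun 5, 1947 → Jul 5, 1947: 30 days (June has 30).
Jul 5, 1947 → Aug 5, 1947: 31 days (July has 31).
Aug 5, 1947 → Sep 5, 1947: 31 days (August has 31).
Sep 5, 1947 → Oct 5, 1947: 30 days (September has 30).
Oct 5, 1947 → Nov 5, 1947: 31 days (October has 31).
Nov 5, 1947 → Dec 5, 1947: 30 days (November has 30).
Dec 5, 1947 → Dec 20, 1947: 15 days.
Total: 1079 days.

1079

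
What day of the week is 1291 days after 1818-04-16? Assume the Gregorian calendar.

Sunday

Apr 16, 1818 is a Thursday.
1291 mod 7 = 3, so 1291 days after a Thursday is Thursday + 3 = Sunday.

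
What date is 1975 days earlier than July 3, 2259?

−365 (one year) → Jul 3, 2258 (1610 left).
−365 (one year) → Jul 3, 2257 (1245 left).
−365 (one year) → Jul 3, 2256 (880 left).
−366 (one year; includes Feb 29, 2256) → Jul 3, 2255 (514 left).
−365 (one year) → Jul 3, 2254 (149 left).
−3 → Jun 30, 2254 (end of Jun, 30 days; 146 left).
−30 → May 31, 2254 (end of May, 31 days; 116 left).
−31 → Apr 30, 2254 (end of Apr, 30 days; 85 left).
−30 → Mar 31, 2254 (end of Mar, 31 days; 55 left).
−31 → Feb 28, 2254 (end of Feb, 28 days; 24 left).
−24 → Feb 4, 2254.

February 4, 2254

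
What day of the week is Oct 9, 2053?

Thursday

Doomsday rule: the anchor day for the 2000s is Tuesday. For year 53: 53÷12 = 4 r 5, and 5÷4 = 1, so 4+5+1 = 10.
Tuesday + 10 ≡ Friday — that's 2053's doomsday.
In October the doomsday date is Oct 10.
Oct 9 is 1 day before Oct 10; 1 mod 7 = 1, so Friday − 1 = Thursday.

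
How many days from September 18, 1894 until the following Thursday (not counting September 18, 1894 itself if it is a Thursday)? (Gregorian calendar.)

2

Sep 18, 1894 is a Tuesday.
From Tuesday to the next Thursday is 2 days.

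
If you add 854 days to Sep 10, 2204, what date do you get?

+365 (one year) → Sep 10, 2205 (489 left).
+365 (one year) → Sep 10, 2206 (124 left).
Sep has 30 days: +21 → Oct 1, 2206 (103 left).
Oct has 31 days: +31 → Nov 1, 2206 (72 left).
Nov has 30 days: +30 → Dec 1, 2206 (42 left).
Dec has 31 days: +31 → Jan 1, 2207 (11 left).
+11 → Jan 12, 2207.

January 12, 2207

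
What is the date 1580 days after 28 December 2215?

April 25, 2220

+366 (one year; includes Feb 29, 2216) → Dec 28, 2216 (1214 left).
+365 (one year) → Dec 28, 2217 (849 left).
+365 (one year) → Dec 28, 2218 (484 left).
+365 (one year) → Dec 28, 2219 (119 left).
Dec has 31 days: +4 → Jan 1, 2220 (115 left).
Jan has 31 days: +31 → Feb 1, 2220 (84 left).
Feb has 29 days: +29 → Mar 1, 2220 (55 left).
Mar has 31 days: +31 → Apr 1, 2220 (24 left).
+24 → Apr 25, 2220.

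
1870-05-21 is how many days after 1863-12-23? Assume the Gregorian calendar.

Dec 23, 1863 → Dec 23, 1864: 366 days (Feb 29, 1864 is in that span).
Dec 23, 1864 → Dec 23, 1865: 365 days.
Dec 23, 1865 → Dec 23, 1866: 365 days.
Dec 23, 1866 → Dec 23, 1867: 365 days.
Dec 23, 1867 → Dec 23, 1868: 366 days (Feb 29, 1868 is in that span).
Dec 23, 1868 → Dec 23, 1869: 365 days.
Dec 23, 1869 → Jan 23, 1870: 31 days (December has 31).
Jan 23, 1870 → Feb 23, 1870: 31 days (January has 31).
Feb 23, 1870 → Mar 23, 1870: 28 days (February has 28).
Mar 23, 1870 → Apr 23, 1870: 31 days (March has 31).
Apr 23, 1870 → May 21, 1870: 28 days.
Total: 2341 days.

2341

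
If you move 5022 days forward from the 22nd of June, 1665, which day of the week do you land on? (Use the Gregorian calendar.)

First find the weekday of Jun 22, 1665. Doomsday rule: the anchor day for the 1600s is Tuesday. For year 65: 65÷12 = 5 r 5, and 5÷4 = 1, so 5+5+1 = 11.
Tuesday + 11 ≡ Saturday — that's 1665's doomsday.
In June the doomsday date is Jun 6.
Jun 22 is 16 days after Jun 6; 16 mod 7 = 2, so Saturday + 2 = Monday.
5022 mod 7 = 3, so 5022 days after a Monday is Monday + 3 = Thursday.

Thursday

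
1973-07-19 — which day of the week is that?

Doomsday rule: the anchor day for the 1900s is Wednesday. For year 73: 73÷12 = 6 r 1, and 1÷4 = 0, so 6+1+0 = 7.
Wednesday + 7 ≡ Wednesday — that's 1973's doomsday.
In July the doomsday date is Jul 11.
Jul 19 is 8 days after Jul 11; 8 mod 7 = 1, so Wednesday + 1 = Thursday.

Thursday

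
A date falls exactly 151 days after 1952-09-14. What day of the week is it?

First find the weekday of Sep 14, 1952. Doomsday rule: the anchor day for the 1900s is Wednesday. For year 52: 52÷12 = 4 r 4, and 4÷4 = 1, so 4+4+1 = 9.
Wednesday + 9 ≡ Friday — that's 1952's doomsday.
In September the doomsday date is Sep 5.
Sep 14 is 9 days after Sep 5; 9 mod 7 = 2, so Friday + 2 = Sunday.
151 mod 7 = 4, so 151 days after a Sunday is Sunday + 4 = Thursday.

Thursday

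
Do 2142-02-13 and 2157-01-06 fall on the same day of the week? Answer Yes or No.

From Feb 13, 2142 to Jan 6, 2157 is 5441 days.
5441 mod 7 = 2, so they are different weekdays.
(Feb 13, 2142 is a Tuesday; Jan 6, 2157 is a Thursday.)

No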